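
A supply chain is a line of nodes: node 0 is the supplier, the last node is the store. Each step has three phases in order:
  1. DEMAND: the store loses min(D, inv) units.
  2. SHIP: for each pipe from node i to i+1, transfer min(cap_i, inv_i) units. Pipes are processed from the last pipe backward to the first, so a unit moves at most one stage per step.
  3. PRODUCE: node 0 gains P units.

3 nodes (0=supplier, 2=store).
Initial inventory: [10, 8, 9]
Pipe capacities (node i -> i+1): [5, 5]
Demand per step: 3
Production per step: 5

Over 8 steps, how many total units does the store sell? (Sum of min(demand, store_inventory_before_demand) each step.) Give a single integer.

Step 1: sold=3 (running total=3) -> [10 8 11]
Step 2: sold=3 (running total=6) -> [10 8 13]
Step 3: sold=3 (running total=9) -> [10 8 15]
Step 4: sold=3 (running total=12) -> [10 8 17]
Step 5: sold=3 (running total=15) -> [10 8 19]
Step 6: sold=3 (running total=18) -> [10 8 21]
Step 7: sold=3 (running total=21) -> [10 8 23]
Step 8: sold=3 (running total=24) -> [10 8 25]

Answer: 24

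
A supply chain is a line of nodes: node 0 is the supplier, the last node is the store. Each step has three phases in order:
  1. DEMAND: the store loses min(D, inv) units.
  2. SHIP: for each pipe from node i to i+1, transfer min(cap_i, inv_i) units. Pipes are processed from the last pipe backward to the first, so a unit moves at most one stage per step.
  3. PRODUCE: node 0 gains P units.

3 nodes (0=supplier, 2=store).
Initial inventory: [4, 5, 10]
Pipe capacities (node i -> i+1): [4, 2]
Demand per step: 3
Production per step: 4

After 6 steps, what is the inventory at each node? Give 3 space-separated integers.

Step 1: demand=3,sold=3 ship[1->2]=2 ship[0->1]=4 prod=4 -> inv=[4 7 9]
Step 2: demand=3,sold=3 ship[1->2]=2 ship[0->1]=4 prod=4 -> inv=[4 9 8]
Step 3: demand=3,sold=3 ship[1->2]=2 ship[0->1]=4 prod=4 -> inv=[4 11 7]
Step 4: demand=3,sold=3 ship[1->2]=2 ship[0->1]=4 prod=4 -> inv=[4 13 6]
Step 5: demand=3,sold=3 ship[1->2]=2 ship[0->1]=4 prod=4 -> inv=[4 15 5]
Step 6: demand=3,sold=3 ship[1->2]=2 ship[0->1]=4 prod=4 -> inv=[4 17 4]

4 17 4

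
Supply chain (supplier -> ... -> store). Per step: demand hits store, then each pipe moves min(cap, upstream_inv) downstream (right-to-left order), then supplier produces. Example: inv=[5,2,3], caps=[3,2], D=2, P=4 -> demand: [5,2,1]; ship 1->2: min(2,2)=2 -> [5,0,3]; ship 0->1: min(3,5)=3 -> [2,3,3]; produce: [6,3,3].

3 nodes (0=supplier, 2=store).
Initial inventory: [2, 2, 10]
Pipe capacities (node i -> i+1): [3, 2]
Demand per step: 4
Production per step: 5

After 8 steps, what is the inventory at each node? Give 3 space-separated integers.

Step 1: demand=4,sold=4 ship[1->2]=2 ship[0->1]=2 prod=5 -> inv=[5 2 8]
Step 2: demand=4,sold=4 ship[1->2]=2 ship[0->1]=3 prod=5 -> inv=[7 3 6]
Step 3: demand=4,sold=4 ship[1->2]=2 ship[0->1]=3 prod=5 -> inv=[9 4 4]
Step 4: demand=4,sold=4 ship[1->2]=2 ship[0->1]=3 prod=5 -> inv=[11 5 2]
Step 5: demand=4,sold=2 ship[1->2]=2 ship[0->1]=3 prod=5 -> inv=[13 6 2]
Step 6: demand=4,sold=2 ship[1->2]=2 ship[0->1]=3 prod=5 -> inv=[15 7 2]
Step 7: demand=4,sold=2 ship[1->2]=2 ship[0->1]=3 prod=5 -> inv=[17 8 2]
Step 8: demand=4,sold=2 ship[1->2]=2 ship[0->1]=3 prod=5 -> inv=[19 9 2]

19 9 2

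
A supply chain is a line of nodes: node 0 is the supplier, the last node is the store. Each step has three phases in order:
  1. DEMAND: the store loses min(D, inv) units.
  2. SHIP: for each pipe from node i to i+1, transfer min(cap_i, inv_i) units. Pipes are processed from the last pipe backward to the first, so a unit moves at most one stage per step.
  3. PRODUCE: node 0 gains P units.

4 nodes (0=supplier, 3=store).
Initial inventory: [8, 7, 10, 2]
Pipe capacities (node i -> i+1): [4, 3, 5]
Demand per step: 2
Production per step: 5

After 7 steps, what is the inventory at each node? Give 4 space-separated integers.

Step 1: demand=2,sold=2 ship[2->3]=5 ship[1->2]=3 ship[0->1]=4 prod=5 -> inv=[9 8 8 5]
Step 2: demand=2,sold=2 ship[2->3]=5 ship[1->2]=3 ship[0->1]=4 prod=5 -> inv=[10 9 6 8]
Step 3: demand=2,sold=2 ship[2->3]=5 ship[1->2]=3 ship[0->1]=4 prod=5 -> inv=[11 10 4 11]
Step 4: demand=2,sold=2 ship[2->3]=4 ship[1->2]=3 ship[0->1]=4 prod=5 -> inv=[12 11 3 13]
Step 5: demand=2,sold=2 ship[2->3]=3 ship[1->2]=3 ship[0->1]=4 prod=5 -> inv=[13 12 3 14]
Step 6: demand=2,sold=2 ship[2->3]=3 ship[1->2]=3 ship[0->1]=4 prod=5 -> inv=[14 13 3 15]
Step 7: demand=2,sold=2 ship[2->3]=3 ship[1->2]=3 ship[0->1]=4 prod=5 -> inv=[15 14 3 16]

15 14 3 16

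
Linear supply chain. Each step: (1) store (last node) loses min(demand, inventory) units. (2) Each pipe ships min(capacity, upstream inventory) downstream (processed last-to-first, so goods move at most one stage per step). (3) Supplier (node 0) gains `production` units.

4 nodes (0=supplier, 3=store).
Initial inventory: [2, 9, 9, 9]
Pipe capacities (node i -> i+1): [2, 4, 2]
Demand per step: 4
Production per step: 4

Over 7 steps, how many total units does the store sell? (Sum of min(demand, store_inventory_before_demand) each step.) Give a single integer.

Step 1: sold=4 (running total=4) -> [4 7 11 7]
Step 2: sold=4 (running total=8) -> [6 5 13 5]
Step 3: sold=4 (running total=12) -> [8 3 15 3]
Step 4: sold=3 (running total=15) -> [10 2 16 2]
Step 5: sold=2 (running total=17) -> [12 2 16 2]
Step 6: sold=2 (running total=19) -> [14 2 16 2]
Step 7: sold=2 (running total=21) -> [16 2 16 2]

Answer: 21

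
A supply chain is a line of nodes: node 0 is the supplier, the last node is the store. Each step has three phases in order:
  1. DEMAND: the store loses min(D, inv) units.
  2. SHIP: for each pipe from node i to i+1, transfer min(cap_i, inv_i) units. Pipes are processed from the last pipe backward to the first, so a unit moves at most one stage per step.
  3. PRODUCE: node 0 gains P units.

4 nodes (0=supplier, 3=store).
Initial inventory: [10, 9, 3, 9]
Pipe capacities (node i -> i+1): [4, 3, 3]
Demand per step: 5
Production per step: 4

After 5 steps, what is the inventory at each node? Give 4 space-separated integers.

Step 1: demand=5,sold=5 ship[2->3]=3 ship[1->2]=3 ship[0->1]=4 prod=4 -> inv=[10 10 3 7]
Step 2: demand=5,sold=5 ship[2->3]=3 ship[1->2]=3 ship[0->1]=4 prod=4 -> inv=[10 11 3 5]
Step 3: demand=5,sold=5 ship[2->3]=3 ship[1->2]=3 ship[0->1]=4 prod=4 -> inv=[10 12 3 3]
Step 4: demand=5,sold=3 ship[2->3]=3 ship[1->2]=3 ship[0->1]=4 prod=4 -> inv=[10 13 3 3]
Step 5: demand=5,sold=3 ship[2->3]=3 ship[1->2]=3 ship[0->1]=4 prod=4 -> inv=[10 14 3 3]

10 14 3 3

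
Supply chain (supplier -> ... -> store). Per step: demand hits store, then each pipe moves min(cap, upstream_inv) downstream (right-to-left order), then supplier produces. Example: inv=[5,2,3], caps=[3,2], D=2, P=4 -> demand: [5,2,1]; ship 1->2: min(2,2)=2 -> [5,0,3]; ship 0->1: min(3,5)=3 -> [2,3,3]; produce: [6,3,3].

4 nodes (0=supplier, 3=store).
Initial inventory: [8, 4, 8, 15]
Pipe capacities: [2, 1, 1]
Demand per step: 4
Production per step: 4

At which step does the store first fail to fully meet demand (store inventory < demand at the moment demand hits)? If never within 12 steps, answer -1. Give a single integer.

Step 1: demand=4,sold=4 ship[2->3]=1 ship[1->2]=1 ship[0->1]=2 prod=4 -> [10 5 8 12]
Step 2: demand=4,sold=4 ship[2->3]=1 ship[1->2]=1 ship[0->1]=2 prod=4 -> [12 6 8 9]
Step 3: demand=4,sold=4 ship[2->3]=1 ship[1->2]=1 ship[0->1]=2 prod=4 -> [14 7 8 6]
Step 4: demand=4,sold=4 ship[2->3]=1 ship[1->2]=1 ship[0->1]=2 prod=4 -> [16 8 8 3]
Step 5: demand=4,sold=3 ship[2->3]=1 ship[1->2]=1 ship[0->1]=2 prod=4 -> [18 9 8 1]
Step 6: demand=4,sold=1 ship[2->3]=1 ship[1->2]=1 ship[0->1]=2 prod=4 -> [20 10 8 1]
Step 7: demand=4,sold=1 ship[2->3]=1 ship[1->2]=1 ship[0->1]=2 prod=4 -> [22 11 8 1]
Step 8: demand=4,sold=1 ship[2->3]=1 ship[1->2]=1 ship[0->1]=2 prod=4 -> [24 12 8 1]
Step 9: demand=4,sold=1 ship[2->3]=1 ship[1->2]=1 ship[0->1]=2 prod=4 -> [26 13 8 1]
Step 10: demand=4,sold=1 ship[2->3]=1 ship[1->2]=1 ship[0->1]=2 prod=4 -> [28 14 8 1]
Step 11: demand=4,sold=1 ship[2->3]=1 ship[1->2]=1 ship[0->1]=2 prod=4 -> [30 15 8 1]
Step 12: demand=4,sold=1 ship[2->3]=1 ship[1->2]=1 ship[0->1]=2 prod=4 -> [32 16 8 1]
First stockout at step 5

5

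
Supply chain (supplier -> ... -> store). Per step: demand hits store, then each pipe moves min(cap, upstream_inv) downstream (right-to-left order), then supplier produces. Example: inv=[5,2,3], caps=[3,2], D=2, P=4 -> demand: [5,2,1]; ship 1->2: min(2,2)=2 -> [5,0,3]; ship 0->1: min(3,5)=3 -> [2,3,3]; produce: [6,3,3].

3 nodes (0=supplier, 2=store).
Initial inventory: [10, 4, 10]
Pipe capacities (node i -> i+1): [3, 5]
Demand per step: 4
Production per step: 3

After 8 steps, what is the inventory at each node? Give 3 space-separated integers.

Step 1: demand=4,sold=4 ship[1->2]=4 ship[0->1]=3 prod=3 -> inv=[10 3 10]
Step 2: demand=4,sold=4 ship[1->2]=3 ship[0->1]=3 prod=3 -> inv=[10 3 9]
Step 3: demand=4,sold=4 ship[1->2]=3 ship[0->1]=3 prod=3 -> inv=[10 3 8]
Step 4: demand=4,sold=4 ship[1->2]=3 ship[0->1]=3 prod=3 -> inv=[10 3 7]
Step 5: demand=4,sold=4 ship[1->2]=3 ship[0->1]=3 prod=3 -> inv=[10 3 6]
Step 6: demand=4,sold=4 ship[1->2]=3 ship[0->1]=3 prod=3 -> inv=[10 3 5]
Step 7: demand=4,sold=4 ship[1->2]=3 ship[0->1]=3 prod=3 -> inv=[10 3 4]
Step 8: demand=4,sold=4 ship[1->2]=3 ship[0->1]=3 prod=3 -> inv=[10 3 3]

10 3 3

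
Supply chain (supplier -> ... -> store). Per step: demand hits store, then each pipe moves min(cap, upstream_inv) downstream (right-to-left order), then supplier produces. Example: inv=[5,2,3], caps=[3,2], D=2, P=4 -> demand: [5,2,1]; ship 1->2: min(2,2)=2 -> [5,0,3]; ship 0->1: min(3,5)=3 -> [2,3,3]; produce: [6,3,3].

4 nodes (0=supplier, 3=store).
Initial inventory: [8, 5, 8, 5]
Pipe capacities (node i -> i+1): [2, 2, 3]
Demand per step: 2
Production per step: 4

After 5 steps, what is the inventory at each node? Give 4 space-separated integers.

Step 1: demand=2,sold=2 ship[2->3]=3 ship[1->2]=2 ship[0->1]=2 prod=4 -> inv=[10 5 7 6]
Step 2: demand=2,sold=2 ship[2->3]=3 ship[1->2]=2 ship[0->1]=2 prod=4 -> inv=[12 5 6 7]
Step 3: demand=2,sold=2 ship[2->3]=3 ship[1->2]=2 ship[0->1]=2 prod=4 -> inv=[14 5 5 8]
Step 4: demand=2,sold=2 ship[2->3]=3 ship[1->2]=2 ship[0->1]=2 prod=4 -> inv=[16 5 4 9]
Step 5: demand=2,sold=2 ship[2->3]=3 ship[1->2]=2 ship[0->1]=2 prod=4 -> inv=[18 5 3 10]

18 5 3 10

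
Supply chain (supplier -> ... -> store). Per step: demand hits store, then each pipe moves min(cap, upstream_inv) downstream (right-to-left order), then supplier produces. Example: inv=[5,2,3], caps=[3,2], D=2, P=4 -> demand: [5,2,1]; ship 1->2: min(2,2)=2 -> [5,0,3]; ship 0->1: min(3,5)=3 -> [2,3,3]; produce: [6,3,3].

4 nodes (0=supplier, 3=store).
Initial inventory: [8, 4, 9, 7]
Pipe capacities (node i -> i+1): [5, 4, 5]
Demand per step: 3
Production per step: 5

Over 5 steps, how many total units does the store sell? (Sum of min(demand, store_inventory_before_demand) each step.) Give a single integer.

Step 1: sold=3 (running total=3) -> [8 5 8 9]
Step 2: sold=3 (running total=6) -> [8 6 7 11]
Step 3: sold=3 (running total=9) -> [8 7 6 13]
Step 4: sold=3 (running total=12) -> [8 8 5 15]
Step 5: sold=3 (running total=15) -> [8 9 4 17]

Answer: 15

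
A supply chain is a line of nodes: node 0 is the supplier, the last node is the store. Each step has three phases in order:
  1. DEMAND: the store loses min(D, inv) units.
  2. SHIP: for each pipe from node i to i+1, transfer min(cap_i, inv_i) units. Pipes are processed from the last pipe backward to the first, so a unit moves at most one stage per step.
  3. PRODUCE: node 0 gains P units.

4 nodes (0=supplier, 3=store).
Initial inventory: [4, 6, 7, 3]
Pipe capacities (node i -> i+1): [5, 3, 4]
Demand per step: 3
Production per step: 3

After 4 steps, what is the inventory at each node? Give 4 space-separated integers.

Step 1: demand=3,sold=3 ship[2->3]=4 ship[1->2]=3 ship[0->1]=4 prod=3 -> inv=[3 7 6 4]
Step 2: demand=3,sold=3 ship[2->3]=4 ship[1->2]=3 ship[0->1]=3 prod=3 -> inv=[3 7 5 5]
Step 3: demand=3,sold=3 ship[2->3]=4 ship[1->2]=3 ship[0->1]=3 prod=3 -> inv=[3 7 4 6]
Step 4: demand=3,sold=3 ship[2->3]=4 ship[1->2]=3 ship[0->1]=3 prod=3 -> inv=[3 7 3 7]

3 7 3 7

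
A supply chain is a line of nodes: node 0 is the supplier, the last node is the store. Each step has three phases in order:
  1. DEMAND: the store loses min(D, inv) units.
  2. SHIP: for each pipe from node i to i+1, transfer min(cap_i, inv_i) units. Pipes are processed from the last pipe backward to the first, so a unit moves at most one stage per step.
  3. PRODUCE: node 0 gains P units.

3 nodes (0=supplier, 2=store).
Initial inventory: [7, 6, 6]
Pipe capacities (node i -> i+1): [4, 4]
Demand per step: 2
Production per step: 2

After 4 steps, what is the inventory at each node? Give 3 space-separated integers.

Step 1: demand=2,sold=2 ship[1->2]=4 ship[0->1]=4 prod=2 -> inv=[5 6 8]
Step 2: demand=2,sold=2 ship[1->2]=4 ship[0->1]=4 prod=2 -> inv=[3 6 10]
Step 3: demand=2,sold=2 ship[1->2]=4 ship[0->1]=3 prod=2 -> inv=[2 5 12]
Step 4: demand=2,sold=2 ship[1->2]=4 ship[0->1]=2 prod=2 -> inv=[2 3 14]

2 3 14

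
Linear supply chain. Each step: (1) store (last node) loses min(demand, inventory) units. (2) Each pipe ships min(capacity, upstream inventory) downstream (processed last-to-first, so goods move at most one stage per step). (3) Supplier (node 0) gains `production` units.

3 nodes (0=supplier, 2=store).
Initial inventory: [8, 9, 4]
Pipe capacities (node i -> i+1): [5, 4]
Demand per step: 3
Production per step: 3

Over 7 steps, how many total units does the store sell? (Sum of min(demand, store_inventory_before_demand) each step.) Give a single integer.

Answer: 21

Derivation:
Step 1: sold=3 (running total=3) -> [6 10 5]
Step 2: sold=3 (running total=6) -> [4 11 6]
Step 3: sold=3 (running total=9) -> [3 11 7]
Step 4: sold=3 (running total=12) -> [3 10 8]
Step 5: sold=3 (running total=15) -> [3 9 9]
Step 6: sold=3 (running total=18) -> [3 8 10]
Step 7: sold=3 (running total=21) -> [3 7 11]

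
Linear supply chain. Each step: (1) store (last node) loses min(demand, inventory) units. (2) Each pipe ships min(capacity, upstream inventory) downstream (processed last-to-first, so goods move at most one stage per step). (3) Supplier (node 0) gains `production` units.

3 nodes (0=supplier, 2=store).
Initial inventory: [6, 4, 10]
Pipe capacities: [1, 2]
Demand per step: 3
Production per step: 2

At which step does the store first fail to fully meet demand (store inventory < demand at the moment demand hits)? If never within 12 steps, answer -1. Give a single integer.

Step 1: demand=3,sold=3 ship[1->2]=2 ship[0->1]=1 prod=2 -> [7 3 9]
Step 2: demand=3,sold=3 ship[1->2]=2 ship[0->1]=1 prod=2 -> [8 2 8]
Step 3: demand=3,sold=3 ship[1->2]=2 ship[0->1]=1 prod=2 -> [9 1 7]
Step 4: demand=3,sold=3 ship[1->2]=1 ship[0->1]=1 prod=2 -> [10 1 5]
Step 5: demand=3,sold=3 ship[1->2]=1 ship[0->1]=1 prod=2 -> [11 1 3]
Step 6: demand=3,sold=3 ship[1->2]=1 ship[0->1]=1 prod=2 -> [12 1 1]
Step 7: demand=3,sold=1 ship[1->2]=1 ship[0->1]=1 prod=2 -> [13 1 1]
Step 8: demand=3,sold=1 ship[1->2]=1 ship[0->1]=1 prod=2 -> [14 1 1]
Step 9: demand=3,sold=1 ship[1->2]=1 ship[0->1]=1 prod=2 -> [15 1 1]
Step 10: demand=3,sold=1 ship[1->2]=1 ship[0->1]=1 prod=2 -> [16 1 1]
Step 11: demand=3,sold=1 ship[1->2]=1 ship[0->1]=1 prod=2 -> [17 1 1]
Step 12: demand=3,sold=1 ship[1->2]=1 ship[0->1]=1 prod=2 -> [18 1 1]
First stockout at step 7

7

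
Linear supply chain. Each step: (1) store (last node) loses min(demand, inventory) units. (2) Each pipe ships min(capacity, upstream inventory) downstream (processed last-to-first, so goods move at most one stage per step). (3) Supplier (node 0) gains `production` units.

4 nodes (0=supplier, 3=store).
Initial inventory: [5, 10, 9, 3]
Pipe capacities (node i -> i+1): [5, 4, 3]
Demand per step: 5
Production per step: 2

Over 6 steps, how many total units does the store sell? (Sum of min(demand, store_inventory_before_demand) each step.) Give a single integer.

Step 1: sold=3 (running total=3) -> [2 11 10 3]
Step 2: sold=3 (running total=6) -> [2 9 11 3]
Step 3: sold=3 (running total=9) -> [2 7 12 3]
Step 4: sold=3 (running total=12) -> [2 5 13 3]
Step 5: sold=3 (running total=15) -> [2 3 14 3]
Step 6: sold=3 (running total=18) -> [2 2 14 3]

Answer: 18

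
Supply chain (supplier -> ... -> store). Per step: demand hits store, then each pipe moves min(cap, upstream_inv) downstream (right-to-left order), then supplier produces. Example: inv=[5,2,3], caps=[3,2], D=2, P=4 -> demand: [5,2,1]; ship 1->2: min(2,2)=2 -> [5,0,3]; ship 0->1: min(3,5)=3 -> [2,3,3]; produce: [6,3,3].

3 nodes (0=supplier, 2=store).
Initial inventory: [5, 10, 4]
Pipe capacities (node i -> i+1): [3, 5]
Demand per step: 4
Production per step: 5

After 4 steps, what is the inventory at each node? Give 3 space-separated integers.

Step 1: demand=4,sold=4 ship[1->2]=5 ship[0->1]=3 prod=5 -> inv=[7 8 5]
Step 2: demand=4,sold=4 ship[1->2]=5 ship[0->1]=3 prod=5 -> inv=[9 6 6]
Step 3: demand=4,sold=4 ship[1->2]=5 ship[0->1]=3 prod=5 -> inv=[11 4 7]
Step 4: demand=4,sold=4 ship[1->2]=4 ship[0->1]=3 prod=5 -> inv=[13 3 7]

13 3 7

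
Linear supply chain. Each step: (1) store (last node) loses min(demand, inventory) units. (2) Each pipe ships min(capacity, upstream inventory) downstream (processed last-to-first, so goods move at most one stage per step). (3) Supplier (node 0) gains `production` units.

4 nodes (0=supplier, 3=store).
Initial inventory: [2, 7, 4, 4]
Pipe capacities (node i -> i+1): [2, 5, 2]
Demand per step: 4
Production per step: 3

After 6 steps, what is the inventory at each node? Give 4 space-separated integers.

Step 1: demand=4,sold=4 ship[2->3]=2 ship[1->2]=5 ship[0->1]=2 prod=3 -> inv=[3 4 7 2]
Step 2: demand=4,sold=2 ship[2->3]=2 ship[1->2]=4 ship[0->1]=2 prod=3 -> inv=[4 2 9 2]
Step 3: demand=4,sold=2 ship[2->3]=2 ship[1->2]=2 ship[0->1]=2 prod=3 -> inv=[5 2 9 2]
Step 4: demand=4,sold=2 ship[2->3]=2 ship[1->2]=2 ship[0->1]=2 prod=3 -> inv=[6 2 9 2]
Step 5: demand=4,sold=2 ship[2->3]=2 ship[1->2]=2 ship[0->1]=2 prod=3 -> inv=[7 2 9 2]
Step 6: demand=4,sold=2 ship[2->3]=2 ship[1->2]=2 ship[0->1]=2 prod=3 -> inv=[8 2 9 2]

8 2 9 2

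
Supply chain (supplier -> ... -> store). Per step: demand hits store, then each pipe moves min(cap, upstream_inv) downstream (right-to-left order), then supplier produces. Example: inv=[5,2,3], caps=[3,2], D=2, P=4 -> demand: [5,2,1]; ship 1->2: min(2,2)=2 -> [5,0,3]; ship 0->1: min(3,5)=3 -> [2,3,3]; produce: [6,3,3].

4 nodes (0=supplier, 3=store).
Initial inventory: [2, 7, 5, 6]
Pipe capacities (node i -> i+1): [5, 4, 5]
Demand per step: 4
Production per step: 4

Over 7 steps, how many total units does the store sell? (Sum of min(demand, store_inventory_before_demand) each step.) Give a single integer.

Step 1: sold=4 (running total=4) -> [4 5 4 7]
Step 2: sold=4 (running total=8) -> [4 5 4 7]
Step 3: sold=4 (running total=12) -> [4 5 4 7]
Step 4: sold=4 (running total=16) -> [4 5 4 7]
Step 5: sold=4 (running total=20) -> [4 5 4 7]
Step 6: sold=4 (running total=24) -> [4 5 4 7]
Step 7: sold=4 (running total=28) -> [4 5 4 7]

Answer: 28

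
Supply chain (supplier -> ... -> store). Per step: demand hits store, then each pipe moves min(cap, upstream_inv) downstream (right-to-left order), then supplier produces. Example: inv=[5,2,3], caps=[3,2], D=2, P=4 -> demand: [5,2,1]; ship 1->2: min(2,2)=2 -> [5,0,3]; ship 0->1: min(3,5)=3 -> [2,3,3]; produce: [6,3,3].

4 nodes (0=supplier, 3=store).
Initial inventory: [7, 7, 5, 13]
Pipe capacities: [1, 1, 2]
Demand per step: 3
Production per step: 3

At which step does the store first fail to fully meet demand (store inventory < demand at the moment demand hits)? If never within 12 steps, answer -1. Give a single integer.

Step 1: demand=3,sold=3 ship[2->3]=2 ship[1->2]=1 ship[0->1]=1 prod=3 -> [9 7 4 12]
Step 2: demand=3,sold=3 ship[2->3]=2 ship[1->2]=1 ship[0->1]=1 prod=3 -> [11 7 3 11]
Step 3: demand=3,sold=3 ship[2->3]=2 ship[1->2]=1 ship[0->1]=1 prod=3 -> [13 7 2 10]
Step 4: demand=3,sold=3 ship[2->3]=2 ship[1->2]=1 ship[0->1]=1 prod=3 -> [15 7 1 9]
Step 5: demand=3,sold=3 ship[2->3]=1 ship[1->2]=1 ship[0->1]=1 prod=3 -> [17 7 1 7]
Step 6: demand=3,sold=3 ship[2->3]=1 ship[1->2]=1 ship[0->1]=1 prod=3 -> [19 7 1 5]
Step 7: demand=3,sold=3 ship[2->3]=1 ship[1->2]=1 ship[0->1]=1 prod=3 -> [21 7 1 3]
Step 8: demand=3,sold=3 ship[2->3]=1 ship[1->2]=1 ship[0->1]=1 prod=3 -> [23 7 1 1]
Step 9: demand=3,sold=1 ship[2->3]=1 ship[1->2]=1 ship[0->1]=1 prod=3 -> [25 7 1 1]
Step 10: demand=3,sold=1 ship[2->3]=1 ship[1->2]=1 ship[0->1]=1 prod=3 -> [27 7 1 1]
Step 11: demand=3,sold=1 ship[2->3]=1 ship[1->2]=1 ship[0->1]=1 prod=3 -> [29 7 1 1]
Step 12: demand=3,sold=1 ship[2->3]=1 ship[1->2]=1 ship[0->1]=1 prod=3 -> [31 7 1 1]
First stockout at step 9

9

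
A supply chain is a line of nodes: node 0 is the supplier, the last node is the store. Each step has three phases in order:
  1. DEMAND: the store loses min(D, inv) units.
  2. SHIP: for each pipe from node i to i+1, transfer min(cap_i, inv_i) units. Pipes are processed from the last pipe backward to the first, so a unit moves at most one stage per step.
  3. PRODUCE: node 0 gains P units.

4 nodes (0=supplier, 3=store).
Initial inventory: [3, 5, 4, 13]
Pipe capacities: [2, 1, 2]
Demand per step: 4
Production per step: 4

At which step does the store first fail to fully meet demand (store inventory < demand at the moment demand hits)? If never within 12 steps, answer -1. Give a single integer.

Step 1: demand=4,sold=4 ship[2->3]=2 ship[1->2]=1 ship[0->1]=2 prod=4 -> [5 6 3 11]
Step 2: demand=4,sold=4 ship[2->3]=2 ship[1->2]=1 ship[0->1]=2 prod=4 -> [7 7 2 9]
Step 3: demand=4,sold=4 ship[2->3]=2 ship[1->2]=1 ship[0->1]=2 prod=4 -> [9 8 1 7]
Step 4: demand=4,sold=4 ship[2->3]=1 ship[1->2]=1 ship[0->1]=2 prod=4 -> [11 9 1 4]
Step 5: demand=4,sold=4 ship[2->3]=1 ship[1->2]=1 ship[0->1]=2 prod=4 -> [13 10 1 1]
Step 6: demand=4,sold=1 ship[2->3]=1 ship[1->2]=1 ship[0->1]=2 prod=4 -> [15 11 1 1]
Step 7: demand=4,sold=1 ship[2->3]=1 ship[1->2]=1 ship[0->1]=2 prod=4 -> [17 12 1 1]
Step 8: demand=4,sold=1 ship[2->3]=1 ship[1->2]=1 ship[0->1]=2 prod=4 -> [19 13 1 1]
Step 9: demand=4,sold=1 ship[2->3]=1 ship[1->2]=1 ship[0->1]=2 prod=4 -> [21 14 1 1]
Step 10: demand=4,sold=1 ship[2->3]=1 ship[1->2]=1 ship[0->1]=2 prod=4 -> [23 15 1 1]
Step 11: demand=4,sold=1 ship[2->3]=1 ship[1->2]=1 ship[0->1]=2 prod=4 -> [25 16 1 1]
Step 12: demand=4,sold=1 ship[2->3]=1 ship[1->2]=1 ship[0->1]=2 prod=4 -> [27 17 1 1]
First stockout at step 6

6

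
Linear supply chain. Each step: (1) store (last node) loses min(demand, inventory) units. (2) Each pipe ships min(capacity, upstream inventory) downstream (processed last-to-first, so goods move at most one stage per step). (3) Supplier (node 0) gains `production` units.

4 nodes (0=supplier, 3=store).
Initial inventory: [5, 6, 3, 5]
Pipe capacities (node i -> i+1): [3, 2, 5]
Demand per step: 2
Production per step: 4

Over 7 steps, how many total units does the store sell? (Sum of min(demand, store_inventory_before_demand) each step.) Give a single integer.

Step 1: sold=2 (running total=2) -> [6 7 2 6]
Step 2: sold=2 (running total=4) -> [7 8 2 6]
Step 3: sold=2 (running total=6) -> [8 9 2 6]
Step 4: sold=2 (running total=8) -> [9 10 2 6]
Step 5: sold=2 (running total=10) -> [10 11 2 6]
Step 6: sold=2 (running total=12) -> [11 12 2 6]
Step 7: sold=2 (running total=14) -> [12 13 2 6]

Answer: 14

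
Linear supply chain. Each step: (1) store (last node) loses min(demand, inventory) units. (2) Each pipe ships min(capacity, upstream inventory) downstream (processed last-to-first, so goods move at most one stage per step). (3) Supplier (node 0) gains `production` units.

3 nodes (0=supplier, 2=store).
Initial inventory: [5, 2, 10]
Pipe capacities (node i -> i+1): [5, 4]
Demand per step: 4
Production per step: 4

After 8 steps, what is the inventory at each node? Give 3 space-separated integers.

Step 1: demand=4,sold=4 ship[1->2]=2 ship[0->1]=5 prod=4 -> inv=[4 5 8]
Step 2: demand=4,sold=4 ship[1->2]=4 ship[0->1]=4 prod=4 -> inv=[4 5 8]
Step 3: demand=4,sold=4 ship[1->2]=4 ship[0->1]=4 prod=4 -> inv=[4 5 8]
Step 4: demand=4,sold=4 ship[1->2]=4 ship[0->1]=4 prod=4 -> inv=[4 5 8]
Step 5: demand=4,sold=4 ship[1->2]=4 ship[0->1]=4 prod=4 -> inv=[4 5 8]
Step 6: demand=4,sold=4 ship[1->2]=4 ship[0->1]=4 prod=4 -> inv=[4 5 8]
Step 7: demand=4,sold=4 ship[1->2]=4 ship[0->1]=4 prod=4 -> inv=[4 5 8]
Step 8: demand=4,sold=4 ship[1->2]=4 ship[0->1]=4 prod=4 -> inv=[4 5 8]

4 5 8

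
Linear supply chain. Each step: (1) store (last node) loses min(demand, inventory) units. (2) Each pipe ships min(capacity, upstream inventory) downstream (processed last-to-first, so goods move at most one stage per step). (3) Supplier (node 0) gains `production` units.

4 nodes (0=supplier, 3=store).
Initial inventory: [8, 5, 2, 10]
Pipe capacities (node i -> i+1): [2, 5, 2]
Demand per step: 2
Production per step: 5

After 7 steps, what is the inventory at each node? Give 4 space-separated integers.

Step 1: demand=2,sold=2 ship[2->3]=2 ship[1->2]=5 ship[0->1]=2 prod=5 -> inv=[11 2 5 10]
Step 2: demand=2,sold=2 ship[2->3]=2 ship[1->2]=2 ship[0->1]=2 prod=5 -> inv=[14 2 5 10]
Step 3: demand=2,sold=2 ship[2->3]=2 ship[1->2]=2 ship[0->1]=2 prod=5 -> inv=[17 2 5 10]
Step 4: demand=2,sold=2 ship[2->3]=2 ship[1->2]=2 ship[0->1]=2 prod=5 -> inv=[20 2 5 10]
Step 5: demand=2,sold=2 ship[2->3]=2 ship[1->2]=2 ship[0->1]=2 prod=5 -> inv=[23 2 5 10]
Step 6: demand=2,sold=2 ship[2->3]=2 ship[1->2]=2 ship[0->1]=2 prod=5 -> inv=[26 2 5 10]
Step 7: demand=2,sold=2 ship[2->3]=2 ship[1->2]=2 ship[0->1]=2 prod=5 -> inv=[29 2 5 10]

29 2 5 10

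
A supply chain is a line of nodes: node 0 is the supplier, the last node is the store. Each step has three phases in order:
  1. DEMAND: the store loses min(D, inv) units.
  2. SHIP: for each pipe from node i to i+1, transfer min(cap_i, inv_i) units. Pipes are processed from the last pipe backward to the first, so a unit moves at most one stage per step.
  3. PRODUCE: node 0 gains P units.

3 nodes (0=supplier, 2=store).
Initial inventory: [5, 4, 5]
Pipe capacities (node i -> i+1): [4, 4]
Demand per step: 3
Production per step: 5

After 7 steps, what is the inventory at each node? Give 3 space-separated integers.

Step 1: demand=3,sold=3 ship[1->2]=4 ship[0->1]=4 prod=5 -> inv=[6 4 6]
Step 2: demand=3,sold=3 ship[1->2]=4 ship[0->1]=4 prod=5 -> inv=[7 4 7]
Step 3: demand=3,sold=3 ship[1->2]=4 ship[0->1]=4 prod=5 -> inv=[8 4 8]
Step 4: demand=3,sold=3 ship[1->2]=4 ship[0->1]=4 prod=5 -> inv=[9 4 9]
Step 5: demand=3,sold=3 ship[1->2]=4 ship[0->1]=4 prod=5 -> inv=[10 4 10]
Step 6: demand=3,sold=3 ship[1->2]=4 ship[0->1]=4 prod=5 -> inv=[11 4 11]
Step 7: demand=3,sold=3 ship[1->2]=4 ship[0->1]=4 prod=5 -> inv=[12 4 12]

12 4 12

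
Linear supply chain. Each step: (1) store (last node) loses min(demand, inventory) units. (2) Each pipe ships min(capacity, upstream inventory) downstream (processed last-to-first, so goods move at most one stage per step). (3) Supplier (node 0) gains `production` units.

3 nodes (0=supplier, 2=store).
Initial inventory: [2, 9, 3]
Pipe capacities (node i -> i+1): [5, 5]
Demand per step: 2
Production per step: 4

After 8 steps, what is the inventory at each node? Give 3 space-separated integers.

Step 1: demand=2,sold=2 ship[1->2]=5 ship[0->1]=2 prod=4 -> inv=[4 6 6]
Step 2: demand=2,sold=2 ship[1->2]=5 ship[0->1]=4 prod=4 -> inv=[4 5 9]
Step 3: demand=2,sold=2 ship[1->2]=5 ship[0->1]=4 prod=4 -> inv=[4 4 12]
Step 4: demand=2,sold=2 ship[1->2]=4 ship[0->1]=4 prod=4 -> inv=[4 4 14]
Step 5: demand=2,sold=2 ship[1->2]=4 ship[0->1]=4 prod=4 -> inv=[4 4 16]
Step 6: demand=2,sold=2 ship[1->2]=4 ship[0->1]=4 prod=4 -> inv=[4 4 18]
Step 7: demand=2,sold=2 ship[1->2]=4 ship[0->1]=4 prod=4 -> inv=[4 4 20]
Step 8: demand=2,sold=2 ship[1->2]=4 ship[0->1]=4 prod=4 -> inv=[4 4 22]

4 4 22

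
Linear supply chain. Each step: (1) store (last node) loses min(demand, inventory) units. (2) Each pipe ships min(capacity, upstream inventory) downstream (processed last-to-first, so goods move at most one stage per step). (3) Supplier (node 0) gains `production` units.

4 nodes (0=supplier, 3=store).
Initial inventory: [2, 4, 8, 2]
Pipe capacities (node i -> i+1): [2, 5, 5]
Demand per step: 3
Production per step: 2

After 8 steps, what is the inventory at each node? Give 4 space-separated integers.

Step 1: demand=3,sold=2 ship[2->3]=5 ship[1->2]=4 ship[0->1]=2 prod=2 -> inv=[2 2 7 5]
Step 2: demand=3,sold=3 ship[2->3]=5 ship[1->2]=2 ship[0->1]=2 prod=2 -> inv=[2 2 4 7]
Step 3: demand=3,sold=3 ship[2->3]=4 ship[1->2]=2 ship[0->1]=2 prod=2 -> inv=[2 2 2 8]
Step 4: demand=3,sold=3 ship[2->3]=2 ship[1->2]=2 ship[0->1]=2 prod=2 -> inv=[2 2 2 7]
Step 5: demand=3,sold=3 ship[2->3]=2 ship[1->2]=2 ship[0->1]=2 prod=2 -> inv=[2 2 2 6]
Step 6: demand=3,sold=3 ship[2->3]=2 ship[1->2]=2 ship[0->1]=2 prod=2 -> inv=[2 2 2 5]
Step 7: demand=3,sold=3 ship[2->3]=2 ship[1->2]=2 ship[0->1]=2 prod=2 -> inv=[2 2 2 4]
Step 8: demand=3,sold=3 ship[2->3]=2 ship[1->2]=2 ship[0->1]=2 prod=2 -> inv=[2 2 2 3]

2 2 2 3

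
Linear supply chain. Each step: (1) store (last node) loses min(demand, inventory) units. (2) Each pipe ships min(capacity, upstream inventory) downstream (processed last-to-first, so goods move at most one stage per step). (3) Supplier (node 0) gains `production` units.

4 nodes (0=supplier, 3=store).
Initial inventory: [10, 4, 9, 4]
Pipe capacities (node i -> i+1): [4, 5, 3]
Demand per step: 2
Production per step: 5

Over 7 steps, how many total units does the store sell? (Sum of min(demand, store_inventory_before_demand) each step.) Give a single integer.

Step 1: sold=2 (running total=2) -> [11 4 10 5]
Step 2: sold=2 (running total=4) -> [12 4 11 6]
Step 3: sold=2 (running total=6) -> [13 4 12 7]
Step 4: sold=2 (running total=8) -> [14 4 13 8]
Step 5: sold=2 (running total=10) -> [15 4 14 9]
Step 6: sold=2 (running total=12) -> [16 4 15 10]
Step 7: sold=2 (running total=14) -> [17 4 16 11]

Answer: 14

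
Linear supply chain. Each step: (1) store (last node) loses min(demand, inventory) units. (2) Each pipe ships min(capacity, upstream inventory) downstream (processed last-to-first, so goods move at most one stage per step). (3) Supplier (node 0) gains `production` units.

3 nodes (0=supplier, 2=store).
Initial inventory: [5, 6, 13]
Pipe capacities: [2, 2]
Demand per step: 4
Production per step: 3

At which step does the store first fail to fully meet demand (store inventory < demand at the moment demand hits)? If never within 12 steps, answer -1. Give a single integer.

Step 1: demand=4,sold=4 ship[1->2]=2 ship[0->1]=2 prod=3 -> [6 6 11]
Step 2: demand=4,sold=4 ship[1->2]=2 ship[0->1]=2 prod=3 -> [7 6 9]
Step 3: demand=4,sold=4 ship[1->2]=2 ship[0->1]=2 prod=3 -> [8 6 7]
Step 4: demand=4,sold=4 ship[1->2]=2 ship[0->1]=2 prod=3 -> [9 6 5]
Step 5: demand=4,sold=4 ship[1->2]=2 ship[0->1]=2 prod=3 -> [10 6 3]
Step 6: demand=4,sold=3 ship[1->2]=2 ship[0->1]=2 prod=3 -> [11 6 2]
Step 7: demand=4,sold=2 ship[1->2]=2 ship[0->1]=2 prod=3 -> [12 6 2]
Step 8: demand=4,sold=2 ship[1->2]=2 ship[0->1]=2 prod=3 -> [13 6 2]
Step 9: demand=4,sold=2 ship[1->2]=2 ship[0->1]=2 prod=3 -> [14 6 2]
Step 10: demand=4,sold=2 ship[1->2]=2 ship[0->1]=2 prod=3 -> [15 6 2]
Step 11: demand=4,sold=2 ship[1->2]=2 ship[0->1]=2 prod=3 -> [16 6 2]
Step 12: demand=4,sold=2 ship[1->2]=2 ship[0->1]=2 prod=3 -> [17 6 2]
First stockout at step 6

6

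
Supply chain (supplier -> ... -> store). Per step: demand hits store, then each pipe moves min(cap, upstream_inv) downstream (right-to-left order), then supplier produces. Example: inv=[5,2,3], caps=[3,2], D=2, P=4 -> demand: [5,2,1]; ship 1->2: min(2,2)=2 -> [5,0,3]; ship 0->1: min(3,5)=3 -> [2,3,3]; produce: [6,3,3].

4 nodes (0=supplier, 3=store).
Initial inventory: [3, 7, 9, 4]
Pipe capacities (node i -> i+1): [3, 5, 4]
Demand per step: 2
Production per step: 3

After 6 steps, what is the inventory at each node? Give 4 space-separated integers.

Step 1: demand=2,sold=2 ship[2->3]=4 ship[1->2]=5 ship[0->1]=3 prod=3 -> inv=[3 5 10 6]
Step 2: demand=2,sold=2 ship[2->3]=4 ship[1->2]=5 ship[0->1]=3 prod=3 -> inv=[3 3 11 8]
Step 3: demand=2,sold=2 ship[2->3]=4 ship[1->2]=3 ship[0->1]=3 prod=3 -> inv=[3 3 10 10]
Step 4: demand=2,sold=2 ship[2->3]=4 ship[1->2]=3 ship[0->1]=3 prod=3 -> inv=[3 3 9 12]
Step 5: demand=2,sold=2 ship[2->3]=4 ship[1->2]=3 ship[0->1]=3 prod=3 -> inv=[3 3 8 14]
Step 6: demand=2,sold=2 ship[2->3]=4 ship[1->2]=3 ship[0->1]=3 prod=3 -> inv=[3 3 7 16]

3 3 7 16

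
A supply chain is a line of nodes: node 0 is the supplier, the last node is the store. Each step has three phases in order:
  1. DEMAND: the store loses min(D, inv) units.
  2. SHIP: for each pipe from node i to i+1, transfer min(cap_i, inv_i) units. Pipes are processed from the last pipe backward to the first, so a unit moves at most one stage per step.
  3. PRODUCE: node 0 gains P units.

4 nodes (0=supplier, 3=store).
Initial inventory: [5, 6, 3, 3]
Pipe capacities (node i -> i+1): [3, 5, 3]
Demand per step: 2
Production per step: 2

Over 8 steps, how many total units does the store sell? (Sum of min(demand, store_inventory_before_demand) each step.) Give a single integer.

Answer: 16

Derivation:
Step 1: sold=2 (running total=2) -> [4 4 5 4]
Step 2: sold=2 (running total=4) -> [3 3 6 5]
Step 3: sold=2 (running total=6) -> [2 3 6 6]
Step 4: sold=2 (running total=8) -> [2 2 6 7]
Step 5: sold=2 (running total=10) -> [2 2 5 8]
Step 6: sold=2 (running total=12) -> [2 2 4 9]
Step 7: sold=2 (running total=14) -> [2 2 3 10]
Step 8: sold=2 (running total=16) -> [2 2 2 11]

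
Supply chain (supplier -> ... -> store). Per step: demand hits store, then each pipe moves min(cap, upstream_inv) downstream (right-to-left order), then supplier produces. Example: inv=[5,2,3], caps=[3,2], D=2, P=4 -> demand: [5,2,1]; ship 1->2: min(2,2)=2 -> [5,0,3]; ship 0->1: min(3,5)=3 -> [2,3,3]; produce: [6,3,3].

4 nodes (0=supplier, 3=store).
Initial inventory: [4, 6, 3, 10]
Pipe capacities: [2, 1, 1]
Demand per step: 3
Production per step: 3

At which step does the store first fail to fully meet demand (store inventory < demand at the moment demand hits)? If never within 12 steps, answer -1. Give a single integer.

Step 1: demand=3,sold=3 ship[2->3]=1 ship[1->2]=1 ship[0->1]=2 prod=3 -> [5 7 3 8]
Step 2: demand=3,sold=3 ship[2->3]=1 ship[1->2]=1 ship[0->1]=2 prod=3 -> [6 8 3 6]
Step 3: demand=3,sold=3 ship[2->3]=1 ship[1->2]=1 ship[0->1]=2 prod=3 -> [7 9 3 4]
Step 4: demand=3,sold=3 ship[2->3]=1 ship[1->2]=1 ship[0->1]=2 prod=3 -> [8 10 3 2]
Step 5: demand=3,sold=2 ship[2->3]=1 ship[1->2]=1 ship[0->1]=2 prod=3 -> [9 11 3 1]
Step 6: demand=3,sold=1 ship[2->3]=1 ship[1->2]=1 ship[0->1]=2 prod=3 -> [10 12 3 1]
Step 7: demand=3,sold=1 ship[2->3]=1 ship[1->2]=1 ship[0->1]=2 prod=3 -> [11 13 3 1]
Step 8: demand=3,sold=1 ship[2->3]=1 ship[1->2]=1 ship[0->1]=2 prod=3 -> [12 14 3 1]
Step 9: demand=3,sold=1 ship[2->3]=1 ship[1->2]=1 ship[0->1]=2 prod=3 -> [13 15 3 1]
Step 10: demand=3,sold=1 ship[2->3]=1 ship[1->2]=1 ship[0->1]=2 prod=3 -> [14 16 3 1]
Step 11: demand=3,sold=1 ship[2->3]=1 ship[1->2]=1 ship[0->1]=2 prod=3 -> [15 17 3 1]
Step 12: demand=3,sold=1 ship[2->3]=1 ship[1->2]=1 ship[0->1]=2 prod=3 -> [16 18 3 1]
First stockout at step 5

5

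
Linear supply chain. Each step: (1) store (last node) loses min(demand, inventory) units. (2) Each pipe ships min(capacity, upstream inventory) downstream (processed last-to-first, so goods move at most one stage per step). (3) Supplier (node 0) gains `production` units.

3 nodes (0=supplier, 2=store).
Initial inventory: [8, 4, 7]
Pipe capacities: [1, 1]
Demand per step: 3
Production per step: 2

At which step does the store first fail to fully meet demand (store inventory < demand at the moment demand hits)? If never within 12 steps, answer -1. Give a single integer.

Step 1: demand=3,sold=3 ship[1->2]=1 ship[0->1]=1 prod=2 -> [9 4 5]
Step 2: demand=3,sold=3 ship[1->2]=1 ship[0->1]=1 prod=2 -> [10 4 3]
Step 3: demand=3,sold=3 ship[1->2]=1 ship[0->1]=1 prod=2 -> [11 4 1]
Step 4: demand=3,sold=1 ship[1->2]=1 ship[0->1]=1 prod=2 -> [12 4 1]
Step 5: demand=3,sold=1 ship[1->2]=1 ship[0->1]=1 prod=2 -> [13 4 1]
Step 6: demand=3,sold=1 ship[1->2]=1 ship[0->1]=1 prod=2 -> [14 4 1]
Step 7: demand=3,sold=1 ship[1->2]=1 ship[0->1]=1 prod=2 -> [15 4 1]
Step 8: demand=3,sold=1 ship[1->2]=1 ship[0->1]=1 prod=2 -> [16 4 1]
Step 9: demand=3,sold=1 ship[1->2]=1 ship[0->1]=1 prod=2 -> [17 4 1]
Step 10: demand=3,sold=1 ship[1->2]=1 ship[0->1]=1 prod=2 -> [18 4 1]
Step 11: demand=3,sold=1 ship[1->2]=1 ship[0->1]=1 prod=2 -> [19 4 1]
Step 12: demand=3,sold=1 ship[1->2]=1 ship[0->1]=1 prod=2 -> [20 4 1]
First stockout at step 4

4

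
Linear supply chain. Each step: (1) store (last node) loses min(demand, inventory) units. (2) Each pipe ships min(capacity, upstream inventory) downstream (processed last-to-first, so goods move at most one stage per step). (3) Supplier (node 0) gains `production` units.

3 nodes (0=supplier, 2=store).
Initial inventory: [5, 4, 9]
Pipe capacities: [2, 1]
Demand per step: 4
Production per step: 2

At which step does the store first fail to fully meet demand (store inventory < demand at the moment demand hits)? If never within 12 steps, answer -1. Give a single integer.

Step 1: demand=4,sold=4 ship[1->2]=1 ship[0->1]=2 prod=2 -> [5 5 6]
Step 2: demand=4,sold=4 ship[1->2]=1 ship[0->1]=2 prod=2 -> [5 6 3]
Step 3: demand=4,sold=3 ship[1->2]=1 ship[0->1]=2 prod=2 -> [5 7 1]
Step 4: demand=4,sold=1 ship[1->2]=1 ship[0->1]=2 prod=2 -> [5 8 1]
Step 5: demand=4,sold=1 ship[1->2]=1 ship[0->1]=2 prod=2 -> [5 9 1]
Step 6: demand=4,sold=1 ship[1->2]=1 ship[0->1]=2 prod=2 -> [5 10 1]
Step 7: demand=4,sold=1 ship[1->2]=1 ship[0->1]=2 prod=2 -> [5 11 1]
Step 8: demand=4,sold=1 ship[1->2]=1 ship[0->1]=2 prod=2 -> [5 12 1]
Step 9: demand=4,sold=1 ship[1->2]=1 ship[0->1]=2 prod=2 -> [5 13 1]
Step 10: demand=4,sold=1 ship[1->2]=1 ship[0->1]=2 prod=2 -> [5 14 1]
Step 11: demand=4,sold=1 ship[1->2]=1 ship[0->1]=2 prod=2 -> [5 15 1]
Step 12: demand=4,sold=1 ship[1->2]=1 ship[0->1]=2 prod=2 -> [5 16 1]
First stockout at step 3

3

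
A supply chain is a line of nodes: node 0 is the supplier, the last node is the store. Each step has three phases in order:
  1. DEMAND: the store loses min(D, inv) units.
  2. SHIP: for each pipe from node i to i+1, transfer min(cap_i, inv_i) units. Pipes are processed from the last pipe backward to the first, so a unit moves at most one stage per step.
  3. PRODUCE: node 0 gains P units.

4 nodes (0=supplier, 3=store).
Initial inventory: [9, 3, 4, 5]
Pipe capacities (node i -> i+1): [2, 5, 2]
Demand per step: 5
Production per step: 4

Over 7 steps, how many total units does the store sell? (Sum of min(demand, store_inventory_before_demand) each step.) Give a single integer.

Answer: 17

Derivation:
Step 1: sold=5 (running total=5) -> [11 2 5 2]
Step 2: sold=2 (running total=7) -> [13 2 5 2]
Step 3: sold=2 (running total=9) -> [15 2 5 2]
Step 4: sold=2 (running total=11) -> [17 2 5 2]
Step 5: sold=2 (running total=13) -> [19 2 5 2]
Step 6: sold=2 (running total=15) -> [21 2 5 2]
Step 7: sold=2 (running total=17) -> [23 2 5 2]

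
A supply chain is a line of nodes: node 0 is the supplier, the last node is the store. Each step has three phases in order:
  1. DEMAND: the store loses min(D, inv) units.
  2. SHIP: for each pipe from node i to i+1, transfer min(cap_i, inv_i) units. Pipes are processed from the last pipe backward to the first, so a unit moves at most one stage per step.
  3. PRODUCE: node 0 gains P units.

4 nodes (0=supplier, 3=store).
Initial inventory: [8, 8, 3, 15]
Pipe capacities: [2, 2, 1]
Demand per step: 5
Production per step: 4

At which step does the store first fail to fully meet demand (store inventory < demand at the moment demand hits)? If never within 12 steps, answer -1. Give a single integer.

Step 1: demand=5,sold=5 ship[2->3]=1 ship[1->2]=2 ship[0->1]=2 prod=4 -> [10 8 4 11]
Step 2: demand=5,sold=5 ship[2->3]=1 ship[1->2]=2 ship[0->1]=2 prod=4 -> [12 8 5 7]
Step 3: demand=5,sold=5 ship[2->3]=1 ship[1->2]=2 ship[0->1]=2 prod=4 -> [14 8 6 3]
Step 4: demand=5,sold=3 ship[2->3]=1 ship[1->2]=2 ship[0->1]=2 prod=4 -> [16 8 7 1]
Step 5: demand=5,sold=1 ship[2->3]=1 ship[1->2]=2 ship[0->1]=2 prod=4 -> [18 8 8 1]
Step 6: demand=5,sold=1 ship[2->3]=1 ship[1->2]=2 ship[0->1]=2 prod=4 -> [20 8 9 1]
Step 7: demand=5,sold=1 ship[2->3]=1 ship[1->2]=2 ship[0->1]=2 prod=4 -> [22 8 10 1]
Step 8: demand=5,sold=1 ship[2->3]=1 ship[1->2]=2 ship[0->1]=2 prod=4 -> [24 8 11 1]
Step 9: demand=5,sold=1 ship[2->3]=1 ship[1->2]=2 ship[0->1]=2 prod=4 -> [26 8 12 1]
Step 10: demand=5,sold=1 ship[2->3]=1 ship[1->2]=2 ship[0->1]=2 prod=4 -> [28 8 13 1]
Step 11: demand=5,sold=1 ship[2->3]=1 ship[1->2]=2 ship[0->1]=2 prod=4 -> [30 8 14 1]
Step 12: demand=5,sold=1 ship[2->3]=1 ship[1->2]=2 ship[0->1]=2 prod=4 -> [32 8 15 1]
First stockout at step 4

4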